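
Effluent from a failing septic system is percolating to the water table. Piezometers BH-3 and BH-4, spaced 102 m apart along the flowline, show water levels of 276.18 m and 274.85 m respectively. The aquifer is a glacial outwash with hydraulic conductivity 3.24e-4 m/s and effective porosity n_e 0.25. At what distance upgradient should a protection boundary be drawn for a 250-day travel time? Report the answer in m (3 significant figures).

Hydraulic gradient i = (276.18 − 274.85) / 102 = 1.33 / 102 = 0.01304
K = 3.24e-4 m/s × 86400 s/d = 27.99 m/d
Specific discharge q = 27.99 × 0.01304 = 0.3650 m/d
Average linear velocity = 0.3650 / 0.25 = 1.460 m/d
L = v × T = 1.460 × 250 = 365.0 m

365 m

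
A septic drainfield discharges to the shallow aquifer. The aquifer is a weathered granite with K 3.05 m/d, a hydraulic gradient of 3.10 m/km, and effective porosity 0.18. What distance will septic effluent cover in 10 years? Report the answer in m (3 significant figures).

192 m

Specific discharge q = 3.05 × 0.0031 = 0.009455 m/d
Average linear velocity = 0.009455 / 0.18 = 0.05253 m/d
T = 10 yr × 365 = 3650 d
L = v × T = 0.05253 × 3650 = 191.7 m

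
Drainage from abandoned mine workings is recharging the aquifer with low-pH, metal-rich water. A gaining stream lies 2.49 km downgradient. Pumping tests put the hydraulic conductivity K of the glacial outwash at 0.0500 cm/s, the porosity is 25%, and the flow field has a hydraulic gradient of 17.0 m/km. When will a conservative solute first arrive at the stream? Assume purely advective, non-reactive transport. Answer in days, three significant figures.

K = 0.0500 cm/s × 864 = 43.20 m/d
q = Ki = 43.20 × 0.017 = 0.7344 m/d
Average linear velocity = 0.7344 / 0.25 = 2.938 m/d
L = 2.49 km = 2490 m
t = L / v = 2490 / 2.938 = 847.6 d

848 days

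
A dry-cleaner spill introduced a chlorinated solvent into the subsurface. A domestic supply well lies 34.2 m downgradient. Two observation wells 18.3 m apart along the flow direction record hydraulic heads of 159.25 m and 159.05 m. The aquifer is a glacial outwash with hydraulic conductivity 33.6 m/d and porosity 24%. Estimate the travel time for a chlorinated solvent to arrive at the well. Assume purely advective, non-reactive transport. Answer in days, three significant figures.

22.4 days

Hydraulic gradient i = (159.25 − 159.05) / 18.3 = 0.20 / 18.3 = 0.01093
q = Ki = 33.6 × 0.01093 = 0.3672 m/d
v_s = q/n_e = 0.3672/0.24 = 1.530 m/d
t = L / v = 34.2 / 1.530 = 22.35 d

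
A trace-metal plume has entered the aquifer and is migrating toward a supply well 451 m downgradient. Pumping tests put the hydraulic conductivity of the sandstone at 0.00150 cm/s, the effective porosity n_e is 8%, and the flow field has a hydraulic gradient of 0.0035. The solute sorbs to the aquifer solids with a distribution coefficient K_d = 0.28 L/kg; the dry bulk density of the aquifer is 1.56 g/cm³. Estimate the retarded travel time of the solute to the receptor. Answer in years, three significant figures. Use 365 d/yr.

141 years

K = 0.00150 cm/s × 864 = 1.296 m/d
Darcy flux q = K·i = 1.296 × 0.0035 = 0.004536 m/d
Average linear velocity = 0.004536 / 0.08 = 0.05670 m/d
Retardation R = 1 + ρ_b·K_d/n = 1 + 1.56×0.28/0.08 = 6.460
Contaminant velocity v_c = v/R = 0.05670/6.460 = 0.008777 m/d
t = L/v_c = 451/0.008777 = 51380 d
   = 51380/365 = 141 yr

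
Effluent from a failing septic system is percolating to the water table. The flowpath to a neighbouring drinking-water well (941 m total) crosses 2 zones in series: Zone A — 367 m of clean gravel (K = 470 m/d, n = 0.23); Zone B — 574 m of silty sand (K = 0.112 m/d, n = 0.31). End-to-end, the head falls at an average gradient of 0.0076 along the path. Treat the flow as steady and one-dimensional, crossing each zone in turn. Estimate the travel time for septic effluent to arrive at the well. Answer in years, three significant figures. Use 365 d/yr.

Steady 1-D flow in series ⇒ the Darcy flux q is identical in every zone and the zone head losses add (resistances L/K in series).
Σ(L/K) = 367/470 + 574/0.112 = 0.7809 + 5125 = 5126 d
K_eq = L_total / Σ(L/K) = 941 / 5126 = 0.1836 m/d
q = K_eq · i = 0.1836 × 0.0076 = 0.001395 m/d (same in every zone)
Zone A: v = q/n = 0.001395/0.23 = 0.006066 m/d → t_A = 367/0.006066 = 60500 d
Zone B: v = q/n = 0.001395/0.31 = 0.004501 m/d → t_B = 574/0.004501 = 127500 d
Total t = 60500 + 127500 = 188000 d
   = 188000 / 365 = 515 yr

515 years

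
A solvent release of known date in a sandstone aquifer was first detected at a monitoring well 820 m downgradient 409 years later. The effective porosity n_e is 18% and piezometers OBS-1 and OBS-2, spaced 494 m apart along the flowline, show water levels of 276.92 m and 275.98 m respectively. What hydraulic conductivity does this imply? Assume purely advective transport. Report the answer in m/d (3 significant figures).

Hydraulic gradient i = (276.92 − 275.98) / 494 = 0.94 / 494 = 0.001903
t = 409 years = 149300 d
v = L / t = 820 / 149300 = 0.005493 m/d
K = v · n / i = 0.005493 × 0.18 / 0.001903 = 0.520 m/d

0.520 m/d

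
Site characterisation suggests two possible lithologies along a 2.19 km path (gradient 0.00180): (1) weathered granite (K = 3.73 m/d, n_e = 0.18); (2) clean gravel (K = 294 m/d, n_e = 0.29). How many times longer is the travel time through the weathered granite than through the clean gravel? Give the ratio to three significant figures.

48.9

Unit 1 (weathered granite): v = 3.73×0.0018/0.18 = 0.03730 m/d, t = 2190/0.03730 = 58710 d
Unit 2 (clean gravel): v = 294×0.0018/0.29 = 1.825 m/d, t = 2190/1.825 = 1200 d
t(weathered granite) / t(clean gravel) = 58710/1200 = 48.9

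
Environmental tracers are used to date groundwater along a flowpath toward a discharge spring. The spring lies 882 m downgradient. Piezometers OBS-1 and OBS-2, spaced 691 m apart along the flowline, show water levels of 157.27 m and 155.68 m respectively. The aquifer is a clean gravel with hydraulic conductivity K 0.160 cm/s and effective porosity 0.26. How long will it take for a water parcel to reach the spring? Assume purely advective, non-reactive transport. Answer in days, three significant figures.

Hydraulic gradient i = (157.27 − 155.68) / 691 = 1.59 / 691 = 0.002301
K = 0.160 cm/s × 864 = 138.2 m/d
Specific discharge q = 138.2 × 0.002301 = 0.3181 m/d
v_s = q/n_e = 0.3181/0.26 = 1.223 m/d
t = L / v = 882 / 1.223 = 720.9 d

721 days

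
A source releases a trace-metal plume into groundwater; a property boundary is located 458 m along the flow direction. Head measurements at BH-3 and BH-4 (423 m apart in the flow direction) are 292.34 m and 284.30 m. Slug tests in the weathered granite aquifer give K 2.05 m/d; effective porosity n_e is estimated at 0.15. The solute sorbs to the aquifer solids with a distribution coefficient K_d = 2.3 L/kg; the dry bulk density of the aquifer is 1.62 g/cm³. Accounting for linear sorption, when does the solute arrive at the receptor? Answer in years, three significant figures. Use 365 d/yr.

Hydraulic gradient i = (292.34 − 284.30) / 423 = 8.04 / 423 = 0.01901
Darcy flux q = K·i = 2.05 × 0.01901 = 0.03896 m/d
v_s = q/n_e = 0.03896/0.15 = 0.2598 m/d
Retardation R = 1 + ρ_b·K_d/n = 1 + 1.62×2.3/0.15 = 25.84
Contaminant velocity v_c = v/R = 0.2598/25.84 = 0.01005 m/d
t = L/v_c = 458/0.01005 = 45560 d
   = 45560/365 = 125 yr

125 years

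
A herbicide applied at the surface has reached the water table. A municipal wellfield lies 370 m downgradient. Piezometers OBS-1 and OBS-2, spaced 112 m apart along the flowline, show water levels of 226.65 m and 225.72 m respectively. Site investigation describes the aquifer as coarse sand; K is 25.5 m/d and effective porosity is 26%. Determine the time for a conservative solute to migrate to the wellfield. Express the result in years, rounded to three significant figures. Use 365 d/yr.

Hydraulic gradient i = (226.65 − 225.72) / 112 = 0.93 / 112 = 0.008304
Specific discharge q = 25.5 × 0.008304 = 0.2117 m/d
Seepage velocity v = q / n = 0.2117 / 0.26 = 0.8144 m/d
t = L / v = 370 / 0.8144 = 454.3 d
   = 454.3 / 365 = 1.24 yr

1.24 years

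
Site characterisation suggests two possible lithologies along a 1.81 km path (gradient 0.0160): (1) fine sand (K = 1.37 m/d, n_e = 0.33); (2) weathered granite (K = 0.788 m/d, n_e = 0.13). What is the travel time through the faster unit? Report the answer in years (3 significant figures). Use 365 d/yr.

51.1 years

Unit 1 (fine sand): v = 1.37×0.016/0.33 = 0.06642 m/d, t = 1810/0.06642 = 27250 d
Unit 2 (weathered granite): v = 0.788×0.016/0.13 = 0.09698 m/d, t = 1810/0.09698 = 18660 d
Faster: 18660 d / 365 = 51.1 yr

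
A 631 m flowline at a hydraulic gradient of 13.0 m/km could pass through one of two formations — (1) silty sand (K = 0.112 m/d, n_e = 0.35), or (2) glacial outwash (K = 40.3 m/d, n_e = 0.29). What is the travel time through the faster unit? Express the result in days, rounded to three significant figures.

349 days

Unit 1 (silty sand): v = 0.112×0.013/0.35 = 0.004160 m/d, t = 631/0.004160 = 151700 d
Unit 2 (glacial outwash): v = 40.3×0.013/0.29 = 1.807 m/d, t = 631/1.807 = 349.3 d
Faster unit: t = 349 d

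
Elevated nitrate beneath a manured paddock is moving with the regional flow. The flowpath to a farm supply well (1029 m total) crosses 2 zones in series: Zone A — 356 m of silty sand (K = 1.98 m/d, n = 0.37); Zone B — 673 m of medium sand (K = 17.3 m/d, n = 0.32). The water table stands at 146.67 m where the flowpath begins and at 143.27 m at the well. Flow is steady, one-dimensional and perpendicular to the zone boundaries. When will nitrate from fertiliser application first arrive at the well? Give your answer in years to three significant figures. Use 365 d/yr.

Total head drop ΔH = 146.67 − 143.27 = 3.40 m
Continuity: the same q passes through each zone, so ΔH = q·Σ(L_j/K_j) — the zones act as resistances in series.
Σ(L/K) = 356/1.98 + 673/17.3 = 179.8 + 38.90 = 218.7 d
q = ΔH / Σ(L/K) = 3.40 / 218.7 = 0.01555 m/d (same in every zone)
Zone A: v = q/n = 0.01555/0.37 = 0.04202 m/d → t_A = 356/0.04202 = 8473 d
Zone B: v = q/n = 0.01555/0.32 = 0.04858 m/d → t_B = 673/0.04858 = 13850 d
Total t = 8473 + 13850 = 22330 d
   = 22330 / 365 = 61.2 yr

61.2 years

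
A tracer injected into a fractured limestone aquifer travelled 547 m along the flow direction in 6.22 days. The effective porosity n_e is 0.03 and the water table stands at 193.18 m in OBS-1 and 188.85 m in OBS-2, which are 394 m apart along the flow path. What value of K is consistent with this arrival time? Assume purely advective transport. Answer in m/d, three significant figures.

240 m/d

Hydraulic gradient i = (193.18 − 188.85) / 394 = 4.33 / 394 = 0.01099
v = L / t = 547 / 6.22 = 87.94 m/d
K = v · n / i = 87.94 × 0.03 / 0.01099 = 240 m/d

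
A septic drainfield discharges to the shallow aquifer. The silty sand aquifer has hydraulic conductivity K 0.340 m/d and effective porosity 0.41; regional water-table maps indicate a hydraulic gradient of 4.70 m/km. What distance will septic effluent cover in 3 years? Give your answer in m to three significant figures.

4.27 m

Specific discharge q = 0.340 × 0.0047 = 0.001598 m/d
Average linear velocity = 0.001598 / 0.41 = 0.003898 m/d
T = 3 yr × 365 = 1095 d
L = v × T = 0.003898 × 1095 = 4.268 m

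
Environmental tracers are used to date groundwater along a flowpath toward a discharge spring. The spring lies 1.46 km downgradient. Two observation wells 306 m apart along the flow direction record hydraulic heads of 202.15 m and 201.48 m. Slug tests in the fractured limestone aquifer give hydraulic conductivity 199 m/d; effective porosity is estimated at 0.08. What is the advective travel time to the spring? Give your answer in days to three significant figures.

268 days

Hydraulic gradient i = (202.15 − 201.48) / 306 = 0.67 / 306 = 0.002190
Specific discharge q = 199 × 0.002190 = 0.4357 m/d
Average linear velocity = 0.4357 / 0.08 = 5.446 m/d
L = 1.46 km = 1460 m
t = L / v = 1460 / 5.446 = 268.1 d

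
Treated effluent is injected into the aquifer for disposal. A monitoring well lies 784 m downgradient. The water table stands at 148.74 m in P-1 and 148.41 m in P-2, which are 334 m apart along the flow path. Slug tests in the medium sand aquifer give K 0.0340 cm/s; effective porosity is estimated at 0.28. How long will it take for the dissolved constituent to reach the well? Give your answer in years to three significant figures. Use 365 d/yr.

Hydraulic gradient i = (148.74 − 148.41) / 334 = 0.33 / 334 = 9.880e-4
K = 0.0340 cm/s × 864 = 29.38 m/d
q = Ki = 29.38 × 9.880e-4 = 0.02902 m/d
v = Ki/n = 29.38·9.880e-4/0.28 = 0.1037 m/d
t = L / v = 784 / 0.1037 = 7563 d
   = 7563 / 365 = 20.7 yr

20.7 years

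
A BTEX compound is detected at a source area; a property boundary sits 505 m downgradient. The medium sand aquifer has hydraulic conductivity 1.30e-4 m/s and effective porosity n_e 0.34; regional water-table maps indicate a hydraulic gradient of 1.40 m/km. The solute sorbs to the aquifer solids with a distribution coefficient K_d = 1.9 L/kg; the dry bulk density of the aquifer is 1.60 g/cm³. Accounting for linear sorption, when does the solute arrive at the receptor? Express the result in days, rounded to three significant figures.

109000 days

K = 1.30e-4 m/s × 86400 s/d = 11.23 m/d
Specific discharge q = 11.23 × 0.0014 = 0.01572 m/d
v = Ki/n = 11.23·0.0014/0.34 = 0.04625 m/d
Retardation R = 1 + ρ_b·K_d/n = 1 + 1.60×1.9/0.34 = 9.941
Contaminant velocity v_c = v/R = 0.04625/9.941 = 0.004652 m/d
t = L/v_c = 505/0.004652 = 108500 d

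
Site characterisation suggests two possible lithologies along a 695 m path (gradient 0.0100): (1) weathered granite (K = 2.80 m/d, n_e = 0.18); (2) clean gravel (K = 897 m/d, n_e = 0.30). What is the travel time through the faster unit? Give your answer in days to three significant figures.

23.2 days

Unit 1 (weathered granite): v = 2.80×0.010/0.18 = 0.1556 m/d, t = 695/0.1556 = 4468 d
Unit 2 (clean gravel): v = 897×0.010/0.30 = 29.90 m/d, t = 695/29.90 = 23.24 d
Faster unit: t = 23.2 d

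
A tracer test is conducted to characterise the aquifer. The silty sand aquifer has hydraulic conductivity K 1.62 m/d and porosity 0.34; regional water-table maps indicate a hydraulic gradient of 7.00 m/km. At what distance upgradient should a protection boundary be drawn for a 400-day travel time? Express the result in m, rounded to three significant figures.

Specific discharge q = 1.62 × 0.0070 = 0.01134 m/d
v = Ki/n = 1.62·0.0070/0.34 = 0.03335 m/d
L = v × T = 0.03335 × 400 = 13.34 m

13.3 m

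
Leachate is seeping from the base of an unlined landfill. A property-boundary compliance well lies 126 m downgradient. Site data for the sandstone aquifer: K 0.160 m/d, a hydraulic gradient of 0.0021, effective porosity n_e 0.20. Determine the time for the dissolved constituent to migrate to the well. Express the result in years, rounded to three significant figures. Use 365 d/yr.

205 years

Specific discharge q = 0.160 × 0.0021 = 3.360e-4 m/d
v = Ki/n = 0.160·0.0021/0.20 = 0.001680 m/d
t = L / v = 126 / 0.001680 = 75000 d
   = 75000 / 365 = 205 yr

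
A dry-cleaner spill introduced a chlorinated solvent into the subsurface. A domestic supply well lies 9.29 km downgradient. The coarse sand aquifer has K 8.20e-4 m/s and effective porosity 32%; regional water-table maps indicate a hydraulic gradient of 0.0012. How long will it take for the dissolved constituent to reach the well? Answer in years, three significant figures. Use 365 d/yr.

95.8 years

K = 8.20e-4 m/s × 86400 s/d = 70.85 m/d
q = Ki = 70.85 × 0.0012 = 0.08502 m/d
v = Ki/n = 70.85·0.0012/0.32 = 0.2657 m/d
L = 9.29 km = 9290 m
t = L / v = 9290 / 0.2657 = 34970 d
   = 34970 / 365 = 95.8 yr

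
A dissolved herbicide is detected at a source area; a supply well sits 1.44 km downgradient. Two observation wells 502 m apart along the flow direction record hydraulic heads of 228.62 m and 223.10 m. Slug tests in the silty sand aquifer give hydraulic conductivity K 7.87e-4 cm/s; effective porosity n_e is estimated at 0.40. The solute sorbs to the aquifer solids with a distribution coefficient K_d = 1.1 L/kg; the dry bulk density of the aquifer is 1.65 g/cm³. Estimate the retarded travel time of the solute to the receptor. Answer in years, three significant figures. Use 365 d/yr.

Hydraulic gradient i = (228.62 − 223.10) / 502 = 5.52 / 502 = 0.01100
K = 7.87e-4 cm/s × 864 = 0.6800 m/d
Specific discharge q = 0.6800 × 0.01100 = 0.007477 m/d
Seepage velocity v = q / n = 0.007477 / 0.40 = 0.01869 m/d
Retardation R = 1 + ρ_b·K_d/n = 1 + 1.65×1.1/0.40 = 5.538
Contaminant velocity v_c = v/R = 0.01869/5.538 = 0.003376 m/d
L = 1.44 km = 1440 m
t = L/v_c = 1440/0.003376 = 426600 d
   = 426600/365 = 1170 yr

1170 years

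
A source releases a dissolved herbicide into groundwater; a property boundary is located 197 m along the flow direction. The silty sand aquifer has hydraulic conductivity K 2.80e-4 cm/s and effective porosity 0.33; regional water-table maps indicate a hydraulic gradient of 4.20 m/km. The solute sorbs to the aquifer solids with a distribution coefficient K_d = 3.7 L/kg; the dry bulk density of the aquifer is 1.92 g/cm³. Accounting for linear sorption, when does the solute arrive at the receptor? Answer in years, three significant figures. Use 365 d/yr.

3950 years

K = 2.80e-4 cm/s × 864 = 0.2419 m/d
Darcy flux q = K·i = 0.2419 × 0.0042 = 0.001016 m/d
Seepage velocity v = q / n = 0.001016 / 0.33 = 0.003079 m/d
Retardation R = 1 + ρ_b·K_d/n = 1 + 1.92×3.7/0.33 = 22.53
Contaminant velocity v_c = v/R = 0.003079/22.53 = 1.367e-4 m/d
t = L/v_c = 197/1.367e-4 = 1.441e6 d
   = 1.441e6/365 = 3950 yr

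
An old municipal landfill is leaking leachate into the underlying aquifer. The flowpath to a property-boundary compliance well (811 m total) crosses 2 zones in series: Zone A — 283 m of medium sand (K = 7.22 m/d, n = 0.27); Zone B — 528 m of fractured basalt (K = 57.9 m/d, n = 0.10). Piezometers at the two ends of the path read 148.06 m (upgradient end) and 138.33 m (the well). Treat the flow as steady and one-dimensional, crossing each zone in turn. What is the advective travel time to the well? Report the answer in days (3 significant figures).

642 days

Total head drop ΔH = 148.06 − 138.33 = 9.73 m
Steady 1-D flow in series ⇒ the Darcy flux q is identical in every zone and the zone head losses add (resistances L/K in series).
Σ(L/K) = 283/7.22 + 528/57.9 = 39.20 + 9.119 = 48.32 d
q = ΔH / Σ(L/K) = 9.73 / 48.32 = 0.2014 m/d (same in every zone)
Zone A: v = q/n = 0.2014/0.27 = 0.7459 m/d → t_A = 283/0.7459 = 379.4 d
Zone B: v = q/n = 0.2014/0.10 = 2.014 m/d → t_B = 528/2.014 = 262.2 d
Total t = 379.4 + 262.2 = 641.6 d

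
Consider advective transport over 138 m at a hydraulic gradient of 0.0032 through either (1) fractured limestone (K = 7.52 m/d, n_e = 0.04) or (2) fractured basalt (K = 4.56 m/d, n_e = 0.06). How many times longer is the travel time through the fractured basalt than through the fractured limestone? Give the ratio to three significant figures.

2.47

Unit 1 (fractured limestone): v = 7.52×0.0032/0.04 = 0.6016 m/d, t = 138/0.6016 = 229.4 d
Unit 2 (fractured basalt): v = 4.56×0.0032/0.06 = 0.2432 m/d, t = 138/0.2432 = 567.4 d
t(fractured basalt) / t(fractured limestone) = 567.4/229.4 = 2.47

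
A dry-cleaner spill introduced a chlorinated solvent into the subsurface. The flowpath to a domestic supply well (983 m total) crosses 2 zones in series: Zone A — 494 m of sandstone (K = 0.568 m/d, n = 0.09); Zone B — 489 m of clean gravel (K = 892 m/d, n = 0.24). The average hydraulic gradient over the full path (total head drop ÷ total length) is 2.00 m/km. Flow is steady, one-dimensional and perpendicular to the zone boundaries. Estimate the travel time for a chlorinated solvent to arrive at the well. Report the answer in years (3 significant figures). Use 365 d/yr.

196 years

Continuity: the same q passes through each zone, so ΔH = q·Σ(L_j/K_j) — the zones act as resistances in series.
Σ(L/K) = 494/0.568 + 489/892 = 869.7 + 0.5482 = 870.3 d
K_eq = L_total / Σ(L/K) = 983 / 870.3 = 1.130 m/d
q = K_eq · i = 1.130 × 0.0020 = 0.002259 m/d (same in every zone)
Zone A: v = q/n = 0.002259/0.09 = 0.02510 m/d → t_A = 494/0.02510 = 19680 d
Zone B: v = q/n = 0.002259/0.24 = 0.009413 m/d → t_B = 489/0.009413 = 51950 d
Total t = 19680 + 51950 = 71630 d
   = 71630 / 365 = 196 yr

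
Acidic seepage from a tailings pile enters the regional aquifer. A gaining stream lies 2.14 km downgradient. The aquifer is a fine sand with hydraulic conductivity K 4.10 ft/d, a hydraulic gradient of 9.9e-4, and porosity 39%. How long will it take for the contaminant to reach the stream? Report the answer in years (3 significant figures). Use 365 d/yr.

1850 years

K = 4.10 ft/d × 0.3048 = 1.250 m/d
Darcy flux q = K·i = 1.250 × 9.9e-4 = 0.001237 m/d
v = Ki/n = 1.250·9.9e-4/0.39 = 0.003172 m/d
L = 2.14 km = 2140 m
t = L / v = 2140 / 0.003172 = 674600 d
   = 674600 / 365 = 1850 yr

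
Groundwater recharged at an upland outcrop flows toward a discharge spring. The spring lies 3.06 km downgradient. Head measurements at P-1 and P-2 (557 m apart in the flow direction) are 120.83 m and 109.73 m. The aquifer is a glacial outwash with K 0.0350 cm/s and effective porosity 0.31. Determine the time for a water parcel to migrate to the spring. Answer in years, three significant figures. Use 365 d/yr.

Hydraulic gradient i = (120.83 − 109.73) / 557 = 11.10 / 557 = 0.01993
K = 0.0350 cm/s × 864 = 30.24 m/d
Specific discharge q = 30.24 × 0.01993 = 0.6026 m/d
Average linear velocity = 0.6026 / 0.31 = 1.944 m/d
L = 3.06 km = 3060 m
t = L / v = 3060 / 1.944 = 1574 d
   = 1574 / 365 = 4.31 yr

4.31 years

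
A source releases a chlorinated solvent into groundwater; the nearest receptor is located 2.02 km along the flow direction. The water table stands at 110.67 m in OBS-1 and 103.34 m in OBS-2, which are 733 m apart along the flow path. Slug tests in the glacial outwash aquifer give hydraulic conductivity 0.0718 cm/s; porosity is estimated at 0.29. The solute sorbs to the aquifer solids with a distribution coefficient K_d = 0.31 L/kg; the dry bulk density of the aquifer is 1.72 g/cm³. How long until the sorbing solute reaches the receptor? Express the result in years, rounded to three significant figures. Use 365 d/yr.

Hydraulic gradient i = (110.67 − 103.34) / 733 = 7.33 / 733 = 0.01000
K = 0.0718 cm/s × 864 = 62.04 m/d
q = Ki = 62.04 × 0.01000 = 0.6204 m/d
v = Ki/n = 62.04·0.01000/0.29 = 2.139 m/d
Retardation R = 1 + ρ_b·K_d/n = 1 + 1.72×0.31/0.29 = 2.839
Contaminant velocity v_c = v/R = 2.139/2.839 = 0.7536 m/d
L = 2.02 km = 2020 m
t = L/v_c = 2020/0.7536 = 2681 d
   = 2681/365 = 7.34 yr

7.34 years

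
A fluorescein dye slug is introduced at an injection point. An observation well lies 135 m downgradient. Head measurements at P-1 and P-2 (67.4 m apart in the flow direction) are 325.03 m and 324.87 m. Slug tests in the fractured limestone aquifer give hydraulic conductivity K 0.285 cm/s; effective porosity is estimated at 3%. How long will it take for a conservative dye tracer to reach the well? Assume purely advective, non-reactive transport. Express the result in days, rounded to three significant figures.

6.93 days

Hydraulic gradient i = (325.03 − 324.87) / 67.4 = 0.16 / 67.4 = 0.002374
K = 0.285 cm/s × 864 = 246.2 m/d
q = Ki = 246.2 × 0.002374 = 0.5845 m/d
v_s = q/n_e = 0.5845/0.03 = 19.48 m/d
t = L / v = 135 / 19.48 = 6.928 d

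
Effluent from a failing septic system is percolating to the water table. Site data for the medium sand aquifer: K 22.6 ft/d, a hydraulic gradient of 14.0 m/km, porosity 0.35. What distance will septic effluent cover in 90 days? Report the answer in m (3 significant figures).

K = 22.6 ft/d × 0.3048 = 6.888 m/d
Specific discharge q = 6.888 × 0.014 = 0.09644 m/d
Average linear velocity = 0.09644 / 0.35 = 0.2755 m/d
L = v × T = 0.2755 × 90 = 24.80 m

24.8 m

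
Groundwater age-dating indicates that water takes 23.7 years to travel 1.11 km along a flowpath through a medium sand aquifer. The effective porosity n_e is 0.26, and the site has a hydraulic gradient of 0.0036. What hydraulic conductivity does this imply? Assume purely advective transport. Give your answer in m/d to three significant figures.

9.27 m/d

t = 23.7 years = 8651 d
L = 1.11 km = 1110 m
v = L / t = 1110 / 8651 = 0.1283 m/d
K = v · n / i = 0.1283 × 0.26 / 0.0036 = 9.27 m/d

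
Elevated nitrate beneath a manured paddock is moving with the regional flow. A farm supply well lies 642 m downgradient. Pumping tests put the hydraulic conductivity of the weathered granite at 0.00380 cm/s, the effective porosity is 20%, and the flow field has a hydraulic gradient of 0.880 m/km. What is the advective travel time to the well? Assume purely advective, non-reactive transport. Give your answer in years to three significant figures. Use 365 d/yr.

122 years

K = 0.00380 cm/s × 864 = 3.283 m/d
Specific discharge q = 3.283 × 8.8e-4 = 0.002889 m/d
Average linear velocity = 0.002889 / 0.20 = 0.01445 m/d
t = L / v = 642 / 0.01445 = 44440 d
   = 44440 / 365 = 122 yr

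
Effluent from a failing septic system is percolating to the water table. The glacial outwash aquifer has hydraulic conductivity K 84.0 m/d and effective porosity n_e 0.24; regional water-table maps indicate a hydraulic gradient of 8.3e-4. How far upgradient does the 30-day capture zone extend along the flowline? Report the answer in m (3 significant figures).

8.72 m

q = Ki = 84.0 × 8.3e-4 = 0.06972 m/d
v_s = q/n_e = 0.06972/0.24 = 0.2905 m/d
L = v × T = 0.2905 × 30 = 8.715 m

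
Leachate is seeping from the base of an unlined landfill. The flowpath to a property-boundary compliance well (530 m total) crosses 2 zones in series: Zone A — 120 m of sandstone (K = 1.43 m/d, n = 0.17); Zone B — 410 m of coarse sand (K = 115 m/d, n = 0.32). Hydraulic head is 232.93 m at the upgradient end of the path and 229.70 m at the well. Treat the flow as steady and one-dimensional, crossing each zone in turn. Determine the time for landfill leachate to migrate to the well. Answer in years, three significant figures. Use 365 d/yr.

11.2 years

Total head drop ΔH = 232.93 − 229.70 = 3.23 m
Continuity: the same q passes through each zone, so ΔH = q·Σ(L_j/K_j) — the zones act as resistances in series.
Σ(L/K) = 120/1.43 + 410/115 = 83.92 + 3.565 = 87.48 d
q = ΔH / Σ(L/K) = 3.23 / 87.48 = 0.03692 m/d (same in every zone)
Zone A: v = q/n = 0.03692/0.17 = 0.2172 m/d → t_A = 120/0.2172 = 552.5 d
Zone B: v = q/n = 0.03692/0.32 = 0.1154 m/d → t_B = 410/0.1154 = 3553 d
Total t = 552.5 + 3553 = 4106 d
   = 4106 / 365 = 11.2 yr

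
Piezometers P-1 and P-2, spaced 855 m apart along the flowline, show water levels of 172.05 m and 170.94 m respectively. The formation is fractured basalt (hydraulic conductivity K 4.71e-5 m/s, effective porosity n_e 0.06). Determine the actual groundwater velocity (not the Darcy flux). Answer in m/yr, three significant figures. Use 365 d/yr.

32.1 m/yr

Hydraulic gradient i = (172.05 − 170.94) / 855 = 1.11 / 855 = 0.001298
K = 4.71e-5 m/s × 86400 s/d = 4.069 m/d
Darcy flux q = K·i = 4.069 × 0.001298 = 0.005283 m/d
Average linear velocity = 0.005283 / 0.06 = 0.08805 m/d
   = 0.08805 × 365 = 32.1 m/yr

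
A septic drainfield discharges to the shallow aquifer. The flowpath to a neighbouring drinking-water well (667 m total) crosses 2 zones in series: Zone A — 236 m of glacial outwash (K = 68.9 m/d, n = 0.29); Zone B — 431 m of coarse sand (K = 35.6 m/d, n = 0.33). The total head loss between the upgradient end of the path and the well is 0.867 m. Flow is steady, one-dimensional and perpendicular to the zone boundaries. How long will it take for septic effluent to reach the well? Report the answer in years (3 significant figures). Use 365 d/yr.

10.3 years

Continuity: the same q passes through each zone, so ΔH = q·Σ(L_j/K_j) — the zones act as resistances in series.
Σ(L/K) = 236/68.9 + 431/35.6 = 3.425 + 12.11 = 15.53 d
q = ΔH / Σ(L/K) = 0.867 / 15.53 = 0.05582 m/d (same in every zone)
Zone A: v = q/n = 0.05582/0.29 = 0.1925 m/d → t_A = 236/0.1925 = 1226 d
Zone B: v = q/n = 0.05582/0.33 = 0.1692 m/d → t_B = 431/0.1692 = 2548 d
Total t = 1226 + 2548 = 3774 d
   = 3774 / 365 = 10.3 yr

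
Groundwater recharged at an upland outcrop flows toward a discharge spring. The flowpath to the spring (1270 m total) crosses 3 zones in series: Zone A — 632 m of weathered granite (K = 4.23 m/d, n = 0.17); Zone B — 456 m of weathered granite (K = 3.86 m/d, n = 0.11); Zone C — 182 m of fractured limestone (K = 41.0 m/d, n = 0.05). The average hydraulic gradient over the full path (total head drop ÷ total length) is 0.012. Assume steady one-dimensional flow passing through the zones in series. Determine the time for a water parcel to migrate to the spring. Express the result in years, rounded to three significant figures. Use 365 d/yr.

8.15 years

Steady 1-D flow in series ⇒ the Darcy flux q is identical in every zone and the zone head losses add (resistances L/K in series).
Σ(L/K) = 632/4.23 + 456/3.86 + 182/41.0 = 149.4 + 118.1 + 4.439 = 272.0 d
K_eq = L_total / Σ(L/K) = 1270 / 272.0 = 4.669 m/d
q = K_eq · i = 4.669 × 0.012 = 0.05603 m/d (same in every zone)
Zone A: v = q/n = 0.05603/0.17 = 0.3296 m/d → t_A = 632/0.3296 = 1917 d
Zone B: v = q/n = 0.05603/0.11 = 0.5094 m/d → t_B = 456/0.5094 = 895.2 d
Zone C: v = q/n = 0.05603/0.05 = 1.121 m/d → t_C = 182/1.121 = 162.4 d
Total t = 1917 + 895.2 + 162.4 = 2975 d
   = 2975 / 365 = 8.15 yr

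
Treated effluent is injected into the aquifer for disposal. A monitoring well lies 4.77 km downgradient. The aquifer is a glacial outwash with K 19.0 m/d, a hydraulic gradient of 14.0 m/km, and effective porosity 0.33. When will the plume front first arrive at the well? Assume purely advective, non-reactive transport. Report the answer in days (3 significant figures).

5920 days

q = Ki = 19.0 × 0.014 = 0.2660 m/d
v = Ki/n = 19.0·0.014/0.33 = 0.8061 m/d
L = 4.77 km = 4770 m
t = L / v = 4770 / 0.8061 = 5918 d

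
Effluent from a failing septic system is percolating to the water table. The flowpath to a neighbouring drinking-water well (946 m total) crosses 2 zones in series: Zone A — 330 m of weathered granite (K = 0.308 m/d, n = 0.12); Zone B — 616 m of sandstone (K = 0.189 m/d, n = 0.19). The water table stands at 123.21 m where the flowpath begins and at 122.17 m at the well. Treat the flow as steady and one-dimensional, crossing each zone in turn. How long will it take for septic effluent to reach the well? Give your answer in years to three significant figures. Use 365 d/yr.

Total head drop ΔH = 123.21 − 122.17 = 1.04 m
Continuity: the same q passes through each zone, so ΔH = q·Σ(L_j/K_j) — the zones act as resistances in series.
Σ(L/K) = 330/0.308 + 616/0.189 = 1071 + 3259 = 4331 d
q = ΔH / Σ(L/K) = 1.04 / 4331 = 2.401e-4 m/d (same in every zone)
Zone A: v = q/n = 2.401e-4/0.12 = 0.002001 m/d → t_A = 330/0.002001 = 164900 d
Zone B: v = q/n = 2.401e-4/0.19 = 0.001264 m/d → t_B = 616/0.001264 = 487400 d
Total t = 164900 + 487400 = 652300 d
   = 652300 / 365 = 1790 yr

1790 years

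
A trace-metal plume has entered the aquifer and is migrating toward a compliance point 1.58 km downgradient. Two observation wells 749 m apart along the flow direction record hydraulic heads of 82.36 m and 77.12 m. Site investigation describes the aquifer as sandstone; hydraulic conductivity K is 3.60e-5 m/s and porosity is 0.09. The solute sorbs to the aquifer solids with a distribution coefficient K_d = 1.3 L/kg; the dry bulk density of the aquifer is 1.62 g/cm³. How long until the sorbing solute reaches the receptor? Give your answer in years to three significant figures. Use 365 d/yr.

Hydraulic gradient i = (82.36 − 77.12) / 749 = 5.24 / 749 = 0.006996
K = 3.60e-5 m/s × 86400 s/d = 3.110 m/d
Specific discharge q = 3.110 × 0.006996 = 0.02176 m/d
Average linear velocity = 0.02176 / 0.09 = 0.2418 m/d
Retardation R = 1 + ρ_b·K_d/n = 1 + 1.62×1.3/0.09 = 24.40
Contaminant velocity v_c = v/R = 0.2418/24.40 = 0.009909 m/d
L = 1.58 km = 1580 m
t = L/v_c = 1580/0.009909 = 159400 d
   = 159400/365 = 437 yr

437 years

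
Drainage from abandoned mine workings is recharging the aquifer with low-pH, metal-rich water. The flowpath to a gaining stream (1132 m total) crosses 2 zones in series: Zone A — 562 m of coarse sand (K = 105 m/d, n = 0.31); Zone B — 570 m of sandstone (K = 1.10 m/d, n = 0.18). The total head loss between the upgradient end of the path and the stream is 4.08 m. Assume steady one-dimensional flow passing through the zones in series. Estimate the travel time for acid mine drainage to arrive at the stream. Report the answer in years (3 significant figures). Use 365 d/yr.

Steady 1-D flow in series ⇒ the Darcy flux q is identical in every zone and the zone head losses add (resistances L/K in series).
Σ(L/K) = 562/105 + 570/1.10 = 5.352 + 518.2 = 523.5 d
q = ΔH / Σ(L/K) = 4.08 / 523.5 = 0.007793 m/d (same in every zone)
Zone A: v = q/n = 0.007793/0.31 = 0.02514 m/d → t_A = 562/0.02514 = 22360 d
Zone B: v = q/n = 0.007793/0.18 = 0.04330 m/d → t_B = 570/0.04330 = 13170 d
Total t = 22360 + 13170 = 35520 d
   = 35520 / 365 = 97.3 yr

97.3 years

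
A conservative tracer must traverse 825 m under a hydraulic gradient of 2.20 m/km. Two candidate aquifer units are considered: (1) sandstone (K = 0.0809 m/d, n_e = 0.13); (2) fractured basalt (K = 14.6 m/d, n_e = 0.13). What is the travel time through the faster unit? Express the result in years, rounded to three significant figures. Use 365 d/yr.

9.15 years

Unit 1 (sandstone): v = 0.0809×0.0022/0.13 = 0.001369 m/d, t = 825/0.001369 = 602600 d
Unit 2 (fractured basalt): v = 14.6×0.0022/0.13 = 0.2471 m/d, t = 825/0.2471 = 3339 d
Faster: 3339 d / 365 = 9.15 yr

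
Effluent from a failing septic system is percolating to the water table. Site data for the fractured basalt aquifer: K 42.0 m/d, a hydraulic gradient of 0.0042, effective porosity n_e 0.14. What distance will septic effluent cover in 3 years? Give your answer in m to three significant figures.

Darcy flux q = K·i = 42.0 × 0.0042 = 0.1764 m/d
Seepage velocity v = q / n = 0.1764 / 0.14 = 1.260 m/d
T = 3 yr × 365 = 1095 d
L = v × T = 1.260 × 1095 = 1380 m

1380 m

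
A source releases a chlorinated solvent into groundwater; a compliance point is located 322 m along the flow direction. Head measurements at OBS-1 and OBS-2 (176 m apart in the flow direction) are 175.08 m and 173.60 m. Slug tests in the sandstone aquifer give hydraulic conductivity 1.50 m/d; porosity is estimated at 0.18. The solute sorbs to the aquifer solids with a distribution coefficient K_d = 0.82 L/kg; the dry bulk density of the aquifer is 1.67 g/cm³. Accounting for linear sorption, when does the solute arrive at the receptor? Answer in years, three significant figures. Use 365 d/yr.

Hydraulic gradient i = (175.08 − 173.60) / 176 = 1.48 / 176 = 0.008409
q = Ki = 1.50 × 0.008409 = 0.01261 m/d
Average linear velocity = 0.01261 / 0.18 = 0.07008 m/d
Retardation R = 1 + ρ_b·K_d/n = 1 + 1.67×0.82/0.18 = 8.608
Contaminant velocity v_c = v/R = 0.07008/8.608 = 0.008141 m/d
t = L/v_c = 322/0.008141 = 39550 d
   = 39550/365 = 108 yr

108 years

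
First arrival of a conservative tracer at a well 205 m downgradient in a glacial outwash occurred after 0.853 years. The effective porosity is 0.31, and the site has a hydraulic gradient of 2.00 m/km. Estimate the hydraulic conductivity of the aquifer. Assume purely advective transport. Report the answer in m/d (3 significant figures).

t = 0.853 years = 311.3 d
v = L / t = 205 / 311.3 = 0.6584 m/d
K = v · n / i = 0.6584 × 0.31 / 0.0020 = 102 m/d

102 m/d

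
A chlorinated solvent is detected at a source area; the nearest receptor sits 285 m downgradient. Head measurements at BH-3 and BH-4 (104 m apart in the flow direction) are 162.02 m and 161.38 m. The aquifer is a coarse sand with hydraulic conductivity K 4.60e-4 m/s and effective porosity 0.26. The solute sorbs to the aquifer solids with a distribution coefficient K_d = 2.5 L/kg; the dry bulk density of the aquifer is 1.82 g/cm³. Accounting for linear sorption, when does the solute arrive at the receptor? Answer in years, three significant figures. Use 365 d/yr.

Hydraulic gradient i = (162.02 − 161.38) / 104 = 0.64 / 104 = 0.006154
K = 4.60e-4 m/s × 86400 s/d = 39.74 m/d
Specific discharge q = 39.74 × 0.006154 = 0.2446 m/d
v = Ki/n = 39.74·0.006154/0.26 = 0.9407 m/d
Retardation R = 1 + ρ_b·K_d/n = 1 + 1.82×2.5/0.26 = 18.50
Contaminant velocity v_c = v/R = 0.9407/18.50 = 0.05085 m/d
t = L/v_c = 285/0.05085 = 5605 d
   = 5605/365 = 15.4 yr

15.4 years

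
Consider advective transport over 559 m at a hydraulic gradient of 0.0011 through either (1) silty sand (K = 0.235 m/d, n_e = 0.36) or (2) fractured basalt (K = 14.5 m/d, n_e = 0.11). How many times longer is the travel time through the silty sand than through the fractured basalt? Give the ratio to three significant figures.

Unit 1 (silty sand): v = 0.235×0.0011/0.36 = 7.181e-4 m/d, t = 559/7.181e-4 = 778500 d
Unit 2 (fractured basalt): v = 14.5×0.0011/0.11 = 0.1450 m/d, t = 559/0.1450 = 3855 d
t(silty sand) / t(fractured basalt) = 778500/3855 = 202

202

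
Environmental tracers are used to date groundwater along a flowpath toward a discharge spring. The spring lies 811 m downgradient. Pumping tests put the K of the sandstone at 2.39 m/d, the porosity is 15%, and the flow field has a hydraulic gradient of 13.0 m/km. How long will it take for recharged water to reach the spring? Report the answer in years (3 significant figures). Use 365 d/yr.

10.7 years

q = Ki = 2.39 × 0.013 = 0.03107 m/d
Seepage velocity v = q / n = 0.03107 / 0.15 = 0.2071 m/d
t = L / v = 811 / 0.2071 = 3915 d
   = 3915 / 365 = 10.7 yr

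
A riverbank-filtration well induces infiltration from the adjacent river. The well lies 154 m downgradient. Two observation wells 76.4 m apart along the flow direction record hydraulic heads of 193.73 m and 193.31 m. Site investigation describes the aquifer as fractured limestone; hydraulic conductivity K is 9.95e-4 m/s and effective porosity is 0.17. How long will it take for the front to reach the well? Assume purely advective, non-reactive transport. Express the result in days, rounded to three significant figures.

Hydraulic gradient i = (193.73 − 193.31) / 76.4 = 0.42 / 76.4 = 0.005497
K = 9.95e-4 m/s × 86400 s/d = 85.97 m/d
q = Ki = 85.97 × 0.005497 = 0.4726 m/d
v_s = q/n_e = 0.4726/0.17 = 2.780 m/d
t = L / v = 154 / 2.780 = 55.40 d

55.4 days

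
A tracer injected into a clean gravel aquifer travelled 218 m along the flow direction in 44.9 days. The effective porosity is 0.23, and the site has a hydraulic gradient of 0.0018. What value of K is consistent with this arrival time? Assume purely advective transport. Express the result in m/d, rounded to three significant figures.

v = L / t = 218 / 44.9 = 4.855 m/d
K = v · n / i = 4.855 × 0.23 / 0.0018 = 620 m/d

620 m/d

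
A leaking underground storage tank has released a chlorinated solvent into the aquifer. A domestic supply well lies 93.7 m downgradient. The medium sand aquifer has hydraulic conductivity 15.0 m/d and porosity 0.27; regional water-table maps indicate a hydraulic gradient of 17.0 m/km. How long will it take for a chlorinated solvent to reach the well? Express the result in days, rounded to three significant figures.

Specific discharge q = 15.0 × 0.017 = 0.2550 m/d
Average linear velocity = 0.2550 / 0.27 = 0.9444 m/d
t = L / v = 93.7 / 0.9444 = 99.21 d

99.2 days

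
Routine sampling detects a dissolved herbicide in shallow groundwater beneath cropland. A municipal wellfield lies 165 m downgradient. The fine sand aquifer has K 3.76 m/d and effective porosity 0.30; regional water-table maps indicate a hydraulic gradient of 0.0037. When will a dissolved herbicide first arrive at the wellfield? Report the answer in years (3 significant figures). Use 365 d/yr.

9.75 years

Darcy flux q = K·i = 3.76 × 0.0037 = 0.01391 m/d
v_s = q/n_e = 0.01391/0.30 = 0.04637 m/d
t = L / v = 165 / 0.04637 = 3558 d
   = 3558 / 365 = 9.75 yr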